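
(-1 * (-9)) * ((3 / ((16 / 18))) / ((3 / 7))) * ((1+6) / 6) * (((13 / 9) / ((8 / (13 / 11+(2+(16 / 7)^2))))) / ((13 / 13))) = 176709 / 1408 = 125.50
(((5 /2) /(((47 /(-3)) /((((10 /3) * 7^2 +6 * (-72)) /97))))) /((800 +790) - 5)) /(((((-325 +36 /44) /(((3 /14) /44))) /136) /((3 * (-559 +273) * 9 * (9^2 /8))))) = 6427765773 /144300629144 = 0.04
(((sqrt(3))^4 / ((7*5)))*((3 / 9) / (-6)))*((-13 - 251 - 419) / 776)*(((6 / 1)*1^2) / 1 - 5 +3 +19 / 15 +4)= 94937 / 814800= 0.12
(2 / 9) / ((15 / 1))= 2 / 135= 0.01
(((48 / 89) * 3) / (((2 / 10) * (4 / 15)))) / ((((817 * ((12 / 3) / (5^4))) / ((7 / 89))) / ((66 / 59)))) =194906250 / 381815963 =0.51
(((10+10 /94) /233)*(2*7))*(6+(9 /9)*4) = 66500 /10951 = 6.07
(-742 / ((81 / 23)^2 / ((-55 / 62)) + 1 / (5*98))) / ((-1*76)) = -528918005 / 757317523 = -0.70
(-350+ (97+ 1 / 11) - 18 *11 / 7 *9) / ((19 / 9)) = -351684 / 1463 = -240.39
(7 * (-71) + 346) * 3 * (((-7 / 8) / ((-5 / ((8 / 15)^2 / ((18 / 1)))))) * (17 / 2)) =-35938 / 3375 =-10.65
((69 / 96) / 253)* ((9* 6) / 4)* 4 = 27 / 176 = 0.15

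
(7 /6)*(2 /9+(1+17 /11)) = 959 /297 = 3.23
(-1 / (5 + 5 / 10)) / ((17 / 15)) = -30 / 187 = -0.16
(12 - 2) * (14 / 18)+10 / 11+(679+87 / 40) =2731853 / 3960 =689.86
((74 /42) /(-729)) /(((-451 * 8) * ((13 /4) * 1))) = 37 /179513334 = 0.00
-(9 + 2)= -11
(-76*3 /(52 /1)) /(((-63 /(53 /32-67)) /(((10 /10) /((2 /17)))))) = -225131 /5824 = -38.66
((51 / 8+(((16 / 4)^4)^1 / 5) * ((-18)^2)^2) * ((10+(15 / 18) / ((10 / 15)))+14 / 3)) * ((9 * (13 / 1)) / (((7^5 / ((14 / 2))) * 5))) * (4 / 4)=1601468726247 / 1920800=833750.90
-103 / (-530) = 103 / 530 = 0.19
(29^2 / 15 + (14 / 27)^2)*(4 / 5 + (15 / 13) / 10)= 51.57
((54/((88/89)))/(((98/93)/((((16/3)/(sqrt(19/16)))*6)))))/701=2.17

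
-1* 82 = -82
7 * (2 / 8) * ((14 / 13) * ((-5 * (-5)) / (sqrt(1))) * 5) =6125 / 26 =235.58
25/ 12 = 2.08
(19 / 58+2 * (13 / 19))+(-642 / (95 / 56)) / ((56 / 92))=-3416367 / 5510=-620.03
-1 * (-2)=2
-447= -447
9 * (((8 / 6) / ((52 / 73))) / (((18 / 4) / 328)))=47888 / 39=1227.90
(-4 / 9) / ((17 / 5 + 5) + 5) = -20 / 603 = -0.03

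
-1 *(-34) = 34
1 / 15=0.07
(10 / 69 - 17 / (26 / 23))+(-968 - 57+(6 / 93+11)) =-57217297 / 55614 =-1028.83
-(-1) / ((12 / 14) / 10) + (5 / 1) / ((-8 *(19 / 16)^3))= 232385 / 20577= 11.29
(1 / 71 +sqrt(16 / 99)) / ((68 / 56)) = 14 / 1207 +56 * sqrt(11) / 561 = 0.34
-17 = -17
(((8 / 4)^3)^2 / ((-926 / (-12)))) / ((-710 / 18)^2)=31104 / 58349575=0.00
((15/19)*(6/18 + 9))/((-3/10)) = -1400/57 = -24.56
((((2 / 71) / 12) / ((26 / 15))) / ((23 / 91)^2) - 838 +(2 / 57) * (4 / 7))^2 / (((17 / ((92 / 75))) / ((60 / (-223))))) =-2523126912338109619441 / 185084387308761885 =-13632.31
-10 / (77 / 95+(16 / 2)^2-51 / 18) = -5700 / 35327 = -0.16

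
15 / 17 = 0.88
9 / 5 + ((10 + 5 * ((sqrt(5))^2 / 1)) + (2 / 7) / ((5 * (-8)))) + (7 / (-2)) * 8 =1231 / 140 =8.79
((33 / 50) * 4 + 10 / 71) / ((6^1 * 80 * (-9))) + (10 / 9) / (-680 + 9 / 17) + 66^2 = 48228010294033 / 11071633500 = 4356.00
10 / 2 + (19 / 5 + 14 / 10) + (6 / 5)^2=291 / 25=11.64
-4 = -4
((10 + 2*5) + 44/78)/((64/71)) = 28471/1248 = 22.81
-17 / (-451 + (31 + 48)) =17 / 372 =0.05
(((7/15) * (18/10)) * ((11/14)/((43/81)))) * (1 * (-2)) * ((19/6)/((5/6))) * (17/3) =-287793/5375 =-53.54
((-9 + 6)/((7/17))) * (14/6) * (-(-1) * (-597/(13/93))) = 943857/13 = 72604.38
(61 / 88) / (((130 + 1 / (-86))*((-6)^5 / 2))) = -2623 / 1912413888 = -0.00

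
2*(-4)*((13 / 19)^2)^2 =-228488 / 130321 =-1.75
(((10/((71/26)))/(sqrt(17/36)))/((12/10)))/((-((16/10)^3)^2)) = -5078125 *sqrt(17)/79101952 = -0.26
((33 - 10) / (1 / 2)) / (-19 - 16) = -46 / 35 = -1.31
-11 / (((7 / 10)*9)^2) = -1100 / 3969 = -0.28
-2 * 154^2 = -47432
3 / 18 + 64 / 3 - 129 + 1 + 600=987 / 2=493.50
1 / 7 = 0.14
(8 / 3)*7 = 56 / 3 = 18.67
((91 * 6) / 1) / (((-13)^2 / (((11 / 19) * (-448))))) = -206976 / 247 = -837.96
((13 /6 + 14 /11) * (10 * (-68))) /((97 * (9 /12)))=-308720 /9603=-32.15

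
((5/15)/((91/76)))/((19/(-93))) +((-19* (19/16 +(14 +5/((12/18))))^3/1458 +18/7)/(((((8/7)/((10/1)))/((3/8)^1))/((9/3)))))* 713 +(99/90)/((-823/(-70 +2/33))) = -103075786509795843/98163752960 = -1050039.18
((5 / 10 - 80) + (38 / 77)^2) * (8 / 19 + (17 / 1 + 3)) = -1618.50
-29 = -29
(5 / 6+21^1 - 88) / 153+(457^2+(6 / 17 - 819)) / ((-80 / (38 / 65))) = -226843601 / 149175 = -1520.65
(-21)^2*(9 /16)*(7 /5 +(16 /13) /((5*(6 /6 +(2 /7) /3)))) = 9640701 /23920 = 403.04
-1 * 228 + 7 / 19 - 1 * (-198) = -563 / 19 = -29.63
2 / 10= 1 / 5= 0.20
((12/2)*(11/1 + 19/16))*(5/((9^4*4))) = 325/23328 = 0.01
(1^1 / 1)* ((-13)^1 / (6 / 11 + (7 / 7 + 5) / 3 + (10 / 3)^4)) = -891 / 8636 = -0.10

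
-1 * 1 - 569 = -570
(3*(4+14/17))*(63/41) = 378/17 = 22.24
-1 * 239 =-239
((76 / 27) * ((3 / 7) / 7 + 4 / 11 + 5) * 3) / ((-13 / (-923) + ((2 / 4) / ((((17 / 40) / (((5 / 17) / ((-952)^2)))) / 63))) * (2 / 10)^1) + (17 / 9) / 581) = 1750020232938752 / 662434477397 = 2641.80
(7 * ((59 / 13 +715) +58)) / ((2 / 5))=176890 / 13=13606.92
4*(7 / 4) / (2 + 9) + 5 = 62 / 11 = 5.64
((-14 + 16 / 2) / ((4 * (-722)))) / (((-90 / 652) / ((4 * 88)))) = -28688 / 5415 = -5.30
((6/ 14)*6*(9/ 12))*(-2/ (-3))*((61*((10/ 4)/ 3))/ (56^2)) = 915/ 43904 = 0.02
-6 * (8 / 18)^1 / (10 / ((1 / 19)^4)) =-4 / 1954815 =-0.00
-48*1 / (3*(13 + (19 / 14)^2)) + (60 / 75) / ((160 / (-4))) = -159709 / 145450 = -1.10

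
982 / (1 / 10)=9820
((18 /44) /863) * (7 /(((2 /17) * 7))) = 153 /37972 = 0.00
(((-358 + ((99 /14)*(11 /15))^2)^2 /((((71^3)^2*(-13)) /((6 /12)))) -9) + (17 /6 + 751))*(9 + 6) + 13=178896151589478185316717 /15993576648104692000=11185.50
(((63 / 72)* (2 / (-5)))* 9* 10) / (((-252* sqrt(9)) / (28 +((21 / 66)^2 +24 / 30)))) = 69941 / 58080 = 1.20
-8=-8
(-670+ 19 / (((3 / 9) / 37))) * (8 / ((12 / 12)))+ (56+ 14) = 11582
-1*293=-293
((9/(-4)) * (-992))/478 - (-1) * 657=158139/239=661.67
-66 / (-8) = 33 / 4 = 8.25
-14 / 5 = -2.80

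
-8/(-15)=8/15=0.53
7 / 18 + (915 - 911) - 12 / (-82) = 3347 / 738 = 4.54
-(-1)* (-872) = -872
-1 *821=-821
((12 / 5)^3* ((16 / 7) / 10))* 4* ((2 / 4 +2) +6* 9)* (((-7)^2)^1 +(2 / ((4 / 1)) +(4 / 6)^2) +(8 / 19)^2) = 56529535488 / 1579375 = 35792.35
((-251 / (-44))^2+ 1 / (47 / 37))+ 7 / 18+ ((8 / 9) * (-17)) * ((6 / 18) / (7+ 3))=408001289 / 12283920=33.21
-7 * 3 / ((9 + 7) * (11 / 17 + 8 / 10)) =-0.91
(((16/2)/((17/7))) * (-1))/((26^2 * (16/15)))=-105/22984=-0.00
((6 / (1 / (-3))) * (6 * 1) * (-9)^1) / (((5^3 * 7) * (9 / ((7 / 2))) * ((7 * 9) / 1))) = 6 / 875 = 0.01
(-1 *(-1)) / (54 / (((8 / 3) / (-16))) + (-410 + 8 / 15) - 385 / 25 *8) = -3 / 2570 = -0.00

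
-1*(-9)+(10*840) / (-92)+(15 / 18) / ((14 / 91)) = -76.89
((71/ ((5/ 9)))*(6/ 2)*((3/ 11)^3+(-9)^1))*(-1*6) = 137471904/ 6655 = 20656.94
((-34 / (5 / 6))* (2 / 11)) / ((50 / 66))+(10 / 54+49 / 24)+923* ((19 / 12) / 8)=18912089 / 108000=175.11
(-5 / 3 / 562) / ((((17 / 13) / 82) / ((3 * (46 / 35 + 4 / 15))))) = -88478 / 100317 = -0.88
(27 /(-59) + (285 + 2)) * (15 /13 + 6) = 1572258 /767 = 2049.88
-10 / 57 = -0.18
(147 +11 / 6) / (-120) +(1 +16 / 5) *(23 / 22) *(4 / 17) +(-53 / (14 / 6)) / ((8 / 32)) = -85826249 / 942480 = -91.06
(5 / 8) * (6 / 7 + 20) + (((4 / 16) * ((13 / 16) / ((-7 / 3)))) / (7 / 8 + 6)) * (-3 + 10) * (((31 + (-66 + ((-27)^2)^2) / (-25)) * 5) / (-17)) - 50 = -3090621 / 5236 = -590.26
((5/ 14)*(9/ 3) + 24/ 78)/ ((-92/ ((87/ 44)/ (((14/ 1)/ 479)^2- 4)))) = 0.01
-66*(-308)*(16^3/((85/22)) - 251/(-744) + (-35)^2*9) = 647349956561/2635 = 245673607.80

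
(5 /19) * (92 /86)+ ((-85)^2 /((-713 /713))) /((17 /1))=-424.72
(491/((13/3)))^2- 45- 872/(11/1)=23635996/1859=12714.36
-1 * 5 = -5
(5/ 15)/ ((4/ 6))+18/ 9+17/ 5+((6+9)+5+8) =33.90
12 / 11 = 1.09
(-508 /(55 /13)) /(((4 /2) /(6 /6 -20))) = 62738 /55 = 1140.69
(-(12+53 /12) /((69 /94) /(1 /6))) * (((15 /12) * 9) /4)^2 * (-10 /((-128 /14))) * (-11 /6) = 89117875 /1507328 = 59.12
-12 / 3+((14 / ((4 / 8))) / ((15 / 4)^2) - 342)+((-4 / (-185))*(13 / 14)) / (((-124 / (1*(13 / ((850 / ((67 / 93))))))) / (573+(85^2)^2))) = -594529845013 / 1360055250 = -437.14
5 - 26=-21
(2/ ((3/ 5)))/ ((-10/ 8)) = -8/ 3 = -2.67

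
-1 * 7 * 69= -483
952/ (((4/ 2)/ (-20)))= -9520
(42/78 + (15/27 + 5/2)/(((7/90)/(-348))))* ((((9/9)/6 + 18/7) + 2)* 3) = -247566149/1274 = -194321.94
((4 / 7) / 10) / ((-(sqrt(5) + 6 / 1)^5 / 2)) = -77304 / 1002020285 + 6644 * sqrt(5) / 200404057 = -0.00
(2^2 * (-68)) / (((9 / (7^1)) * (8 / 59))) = -14042 / 9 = -1560.22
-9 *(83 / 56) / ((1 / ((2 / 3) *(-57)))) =14193 / 28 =506.89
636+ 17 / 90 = 57257 / 90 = 636.19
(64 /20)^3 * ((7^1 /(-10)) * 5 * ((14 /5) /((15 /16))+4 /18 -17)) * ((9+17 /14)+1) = 498863104 /28125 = 17737.35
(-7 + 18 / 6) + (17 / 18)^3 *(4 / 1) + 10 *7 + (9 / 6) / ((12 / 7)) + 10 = 467987 / 5832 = 80.24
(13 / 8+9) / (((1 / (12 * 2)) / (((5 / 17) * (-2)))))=-150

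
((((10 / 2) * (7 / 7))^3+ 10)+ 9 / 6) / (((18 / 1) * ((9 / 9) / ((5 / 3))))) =455 / 36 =12.64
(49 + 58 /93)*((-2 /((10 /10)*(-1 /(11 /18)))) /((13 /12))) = 15620 /279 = 55.99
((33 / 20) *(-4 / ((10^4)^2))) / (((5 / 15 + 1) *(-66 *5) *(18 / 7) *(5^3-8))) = 7 / 14040000000000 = 0.00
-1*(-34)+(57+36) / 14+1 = 583 / 14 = 41.64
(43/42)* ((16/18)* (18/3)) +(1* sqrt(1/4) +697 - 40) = 83533/126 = 662.96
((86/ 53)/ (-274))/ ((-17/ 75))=3225/ 123437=0.03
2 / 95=0.02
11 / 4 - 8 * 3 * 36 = -3445 / 4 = -861.25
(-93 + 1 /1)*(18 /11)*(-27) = 44712 /11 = 4064.73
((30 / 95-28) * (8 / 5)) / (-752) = 263 / 4465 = 0.06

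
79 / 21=3.76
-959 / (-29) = 959 / 29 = 33.07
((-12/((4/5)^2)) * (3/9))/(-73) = 25/292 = 0.09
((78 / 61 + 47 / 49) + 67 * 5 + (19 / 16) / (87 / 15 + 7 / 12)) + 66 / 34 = 26418049765 / 77845516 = 339.37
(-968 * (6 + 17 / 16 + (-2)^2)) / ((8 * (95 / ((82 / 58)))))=-878097 / 44080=-19.92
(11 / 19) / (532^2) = 11 / 5377456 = 0.00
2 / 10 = 1 / 5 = 0.20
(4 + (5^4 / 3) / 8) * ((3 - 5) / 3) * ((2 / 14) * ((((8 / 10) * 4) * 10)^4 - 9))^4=-10083826080531807655679.58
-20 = -20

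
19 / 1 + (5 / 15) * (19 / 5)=20.27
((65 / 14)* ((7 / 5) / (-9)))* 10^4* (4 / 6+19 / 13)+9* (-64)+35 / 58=-24971071 / 1566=-15945.77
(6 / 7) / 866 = 3 / 3031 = 0.00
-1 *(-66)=66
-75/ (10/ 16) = -120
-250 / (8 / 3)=-93.75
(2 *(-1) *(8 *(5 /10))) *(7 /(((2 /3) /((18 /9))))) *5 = -840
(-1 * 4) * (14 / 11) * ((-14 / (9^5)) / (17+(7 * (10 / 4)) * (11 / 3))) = 1568 / 105441831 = 0.00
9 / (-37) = -9 / 37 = -0.24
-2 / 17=-0.12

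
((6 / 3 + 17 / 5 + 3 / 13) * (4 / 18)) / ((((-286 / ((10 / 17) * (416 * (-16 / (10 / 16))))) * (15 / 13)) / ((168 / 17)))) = 55967744 / 238425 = 234.74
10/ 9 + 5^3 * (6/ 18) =385/ 9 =42.78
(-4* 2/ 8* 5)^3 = -125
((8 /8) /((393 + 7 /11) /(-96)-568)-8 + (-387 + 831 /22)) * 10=-11869859435 /3322759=-3572.29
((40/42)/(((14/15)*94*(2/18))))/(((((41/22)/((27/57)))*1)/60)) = 2673000/1794037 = 1.49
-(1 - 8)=7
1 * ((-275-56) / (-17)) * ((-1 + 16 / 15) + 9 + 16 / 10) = 10592 / 51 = 207.69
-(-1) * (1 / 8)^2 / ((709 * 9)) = 1 / 408384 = 0.00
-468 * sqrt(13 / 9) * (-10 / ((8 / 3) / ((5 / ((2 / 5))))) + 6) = 12753 * sqrt(13) / 2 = 22990.80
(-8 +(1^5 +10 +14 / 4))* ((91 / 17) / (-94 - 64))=-1183 / 5372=-0.22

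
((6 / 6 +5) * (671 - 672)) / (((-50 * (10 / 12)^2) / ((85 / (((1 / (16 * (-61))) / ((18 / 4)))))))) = -64509.70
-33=-33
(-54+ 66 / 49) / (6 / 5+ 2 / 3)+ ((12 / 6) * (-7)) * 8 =-48091 / 343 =-140.21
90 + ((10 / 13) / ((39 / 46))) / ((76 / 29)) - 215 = -1200790 / 9633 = -124.65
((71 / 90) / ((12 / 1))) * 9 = 71 / 120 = 0.59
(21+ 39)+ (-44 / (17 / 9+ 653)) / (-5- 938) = 166741458 / 2779021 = 60.00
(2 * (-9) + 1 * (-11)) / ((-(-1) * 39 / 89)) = -2581 / 39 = -66.18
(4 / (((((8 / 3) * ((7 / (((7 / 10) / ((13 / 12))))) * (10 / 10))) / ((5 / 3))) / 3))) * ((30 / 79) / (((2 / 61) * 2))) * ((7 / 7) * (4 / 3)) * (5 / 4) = 13725 / 2054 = 6.68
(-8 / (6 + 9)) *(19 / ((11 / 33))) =-152 / 5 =-30.40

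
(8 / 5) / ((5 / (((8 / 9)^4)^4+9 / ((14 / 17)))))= 3.55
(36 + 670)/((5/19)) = 13414/5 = 2682.80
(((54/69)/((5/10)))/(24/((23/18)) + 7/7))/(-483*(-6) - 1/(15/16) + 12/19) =1026/37574173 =0.00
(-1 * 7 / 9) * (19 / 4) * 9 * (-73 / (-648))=-9709 / 2592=-3.75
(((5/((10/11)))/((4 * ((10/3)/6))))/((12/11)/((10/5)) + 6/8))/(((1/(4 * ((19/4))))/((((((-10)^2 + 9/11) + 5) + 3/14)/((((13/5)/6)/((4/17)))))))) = 3233142/1547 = 2089.94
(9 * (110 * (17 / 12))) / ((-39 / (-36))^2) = 201960 / 169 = 1195.03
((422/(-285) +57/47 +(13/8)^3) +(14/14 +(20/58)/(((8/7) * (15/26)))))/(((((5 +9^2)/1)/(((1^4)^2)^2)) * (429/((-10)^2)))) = 55709685/3705964288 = 0.02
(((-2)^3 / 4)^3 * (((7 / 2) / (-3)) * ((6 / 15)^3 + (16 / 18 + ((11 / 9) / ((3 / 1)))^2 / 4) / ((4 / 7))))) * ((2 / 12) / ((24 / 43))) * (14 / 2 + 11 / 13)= 12624595879 / 341172000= 37.00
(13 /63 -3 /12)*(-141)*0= 0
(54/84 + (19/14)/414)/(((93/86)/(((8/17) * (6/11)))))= 184040/1199979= 0.15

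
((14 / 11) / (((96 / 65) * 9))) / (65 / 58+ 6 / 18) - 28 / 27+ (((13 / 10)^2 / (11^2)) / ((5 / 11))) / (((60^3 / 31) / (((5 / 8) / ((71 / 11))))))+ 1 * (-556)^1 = -19017263365419863 / 34144070400000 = -556.97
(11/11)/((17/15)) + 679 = 11558/17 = 679.88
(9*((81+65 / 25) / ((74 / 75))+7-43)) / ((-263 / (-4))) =6.67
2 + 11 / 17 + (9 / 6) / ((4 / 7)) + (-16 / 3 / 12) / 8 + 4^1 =11281 / 1224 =9.22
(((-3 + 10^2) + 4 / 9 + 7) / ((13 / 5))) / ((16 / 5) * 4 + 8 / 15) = 235 / 78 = 3.01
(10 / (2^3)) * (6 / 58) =15 / 116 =0.13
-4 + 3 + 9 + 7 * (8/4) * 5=78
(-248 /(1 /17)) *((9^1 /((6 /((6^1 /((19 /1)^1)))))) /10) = -18972 /95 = -199.71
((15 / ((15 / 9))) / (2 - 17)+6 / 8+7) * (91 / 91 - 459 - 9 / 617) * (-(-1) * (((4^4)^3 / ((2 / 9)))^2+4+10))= -23033786148685420119583 / 1234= -18665953118869870437.26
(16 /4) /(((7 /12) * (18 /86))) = 688 /21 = 32.76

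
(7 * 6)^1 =42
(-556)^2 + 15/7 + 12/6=2163981/7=309140.14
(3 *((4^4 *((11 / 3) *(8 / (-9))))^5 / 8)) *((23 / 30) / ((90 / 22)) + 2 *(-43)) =42012448812478998675193856 / 3228504075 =13012976857549420.52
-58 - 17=-75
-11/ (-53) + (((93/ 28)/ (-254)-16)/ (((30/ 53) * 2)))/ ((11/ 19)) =-1205304643/ 49755552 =-24.22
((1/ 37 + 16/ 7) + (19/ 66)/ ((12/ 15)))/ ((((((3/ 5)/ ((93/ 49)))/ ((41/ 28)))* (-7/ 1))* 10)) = -232263811/ 1313366208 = -0.18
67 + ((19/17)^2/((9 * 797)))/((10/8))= 694455439/10364985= 67.00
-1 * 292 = -292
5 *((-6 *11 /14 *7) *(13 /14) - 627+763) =526.79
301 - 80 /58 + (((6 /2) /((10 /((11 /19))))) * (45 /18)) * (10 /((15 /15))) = 334967 /1102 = 303.96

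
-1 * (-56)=56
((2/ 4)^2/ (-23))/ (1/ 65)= -65/ 92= -0.71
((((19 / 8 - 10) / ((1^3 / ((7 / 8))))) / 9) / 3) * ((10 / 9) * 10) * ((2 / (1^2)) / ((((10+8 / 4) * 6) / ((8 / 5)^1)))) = -2135 / 17496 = -0.12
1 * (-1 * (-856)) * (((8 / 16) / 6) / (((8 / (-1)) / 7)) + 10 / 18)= 14873 / 36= 413.14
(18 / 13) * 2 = 36 / 13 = 2.77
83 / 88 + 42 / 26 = 2927 / 1144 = 2.56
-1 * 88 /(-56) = 11 /7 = 1.57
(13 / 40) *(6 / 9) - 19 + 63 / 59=-62713 / 3540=-17.72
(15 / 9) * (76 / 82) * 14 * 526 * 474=221067280 / 41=5391884.88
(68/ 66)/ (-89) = -34/ 2937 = -0.01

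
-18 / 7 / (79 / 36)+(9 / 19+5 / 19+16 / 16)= 5937 / 10507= 0.57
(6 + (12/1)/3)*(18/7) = 180/7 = 25.71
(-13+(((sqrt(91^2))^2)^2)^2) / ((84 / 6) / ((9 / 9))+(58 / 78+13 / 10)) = 1833984857699088120 / 6257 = 293109294821653.85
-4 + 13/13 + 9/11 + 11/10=-119/110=-1.08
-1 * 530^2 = -280900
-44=-44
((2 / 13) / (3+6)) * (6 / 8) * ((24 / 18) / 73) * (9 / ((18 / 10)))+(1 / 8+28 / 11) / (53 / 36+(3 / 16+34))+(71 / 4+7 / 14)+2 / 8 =18.58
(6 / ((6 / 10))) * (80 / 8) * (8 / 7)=800 / 7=114.29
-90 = -90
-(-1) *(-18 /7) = -18 /7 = -2.57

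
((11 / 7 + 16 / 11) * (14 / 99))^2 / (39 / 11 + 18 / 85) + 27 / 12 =3482493427 / 1514960172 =2.30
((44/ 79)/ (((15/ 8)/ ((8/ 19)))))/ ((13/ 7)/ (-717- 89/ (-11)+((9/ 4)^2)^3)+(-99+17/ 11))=-27202780528/ 21196735875255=-0.00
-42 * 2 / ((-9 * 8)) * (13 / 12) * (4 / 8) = 91 / 144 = 0.63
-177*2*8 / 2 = -1416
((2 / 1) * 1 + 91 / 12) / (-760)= -23 / 1824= -0.01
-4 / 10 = -2 / 5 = -0.40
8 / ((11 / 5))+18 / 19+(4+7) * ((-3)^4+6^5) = 18064201 / 209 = 86431.58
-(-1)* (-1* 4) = -4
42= 42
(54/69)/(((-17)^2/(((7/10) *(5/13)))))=63/86411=0.00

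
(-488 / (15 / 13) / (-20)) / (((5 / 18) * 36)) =793 / 375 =2.11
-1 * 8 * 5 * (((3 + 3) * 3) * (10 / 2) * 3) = -10800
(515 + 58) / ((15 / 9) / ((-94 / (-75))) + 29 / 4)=107724 / 1613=66.78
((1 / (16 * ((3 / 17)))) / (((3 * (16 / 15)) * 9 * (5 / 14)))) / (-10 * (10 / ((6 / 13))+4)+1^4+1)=-119 / 880128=-0.00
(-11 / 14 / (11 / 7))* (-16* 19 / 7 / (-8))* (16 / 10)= -152 / 35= -4.34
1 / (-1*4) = -1 / 4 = -0.25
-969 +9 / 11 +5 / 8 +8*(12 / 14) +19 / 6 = -1769521 / 1848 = -957.53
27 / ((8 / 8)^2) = 27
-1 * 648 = -648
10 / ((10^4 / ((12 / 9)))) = 1 / 750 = 0.00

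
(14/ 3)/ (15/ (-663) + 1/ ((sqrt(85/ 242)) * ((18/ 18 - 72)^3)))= -9908556961289350/ 48037604384577 + 158354858662 * sqrt(170)/ 48037604384577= -206.22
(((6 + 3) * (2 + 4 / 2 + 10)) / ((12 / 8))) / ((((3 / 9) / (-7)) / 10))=-17640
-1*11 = -11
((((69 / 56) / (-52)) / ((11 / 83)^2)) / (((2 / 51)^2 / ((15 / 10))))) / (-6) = 1236361941 / 5637632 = 219.31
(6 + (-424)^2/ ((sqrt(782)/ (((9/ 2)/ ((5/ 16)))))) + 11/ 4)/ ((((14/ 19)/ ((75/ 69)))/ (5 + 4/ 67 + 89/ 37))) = 21975875/ 228068 + 5689058261760 *sqrt(782)/ 156055529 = 1019543.23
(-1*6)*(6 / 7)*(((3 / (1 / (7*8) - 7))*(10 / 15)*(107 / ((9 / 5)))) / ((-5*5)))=-6848 / 1955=-3.50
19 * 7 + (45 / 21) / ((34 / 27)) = 32059 / 238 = 134.70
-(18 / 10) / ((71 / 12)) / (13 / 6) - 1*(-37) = 170107 / 4615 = 36.86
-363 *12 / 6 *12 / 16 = -1089 / 2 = -544.50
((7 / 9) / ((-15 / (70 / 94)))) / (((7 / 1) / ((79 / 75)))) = -553 / 95175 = -0.01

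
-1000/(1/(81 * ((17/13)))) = -1377000/13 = -105923.08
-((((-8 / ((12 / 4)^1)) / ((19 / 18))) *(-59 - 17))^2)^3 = -50096498540544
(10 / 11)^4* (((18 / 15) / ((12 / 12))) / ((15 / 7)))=5600 / 14641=0.38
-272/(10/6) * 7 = -5712/5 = -1142.40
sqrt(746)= 27.31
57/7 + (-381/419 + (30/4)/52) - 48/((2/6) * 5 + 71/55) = -164703681/18606952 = -8.85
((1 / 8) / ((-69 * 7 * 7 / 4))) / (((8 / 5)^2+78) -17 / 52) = -650 / 352648443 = -0.00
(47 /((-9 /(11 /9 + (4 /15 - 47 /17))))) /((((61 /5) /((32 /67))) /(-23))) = -553472 /92259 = -6.00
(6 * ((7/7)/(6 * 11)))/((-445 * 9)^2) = 0.00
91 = 91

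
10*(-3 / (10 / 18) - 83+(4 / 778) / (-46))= -7909158 / 8947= -884.00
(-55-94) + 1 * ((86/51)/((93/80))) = -699827/4743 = -147.55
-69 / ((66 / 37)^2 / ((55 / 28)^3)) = -164.35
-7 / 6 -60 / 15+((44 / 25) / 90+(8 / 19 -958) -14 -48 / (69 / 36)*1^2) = -984989897 / 983250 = -1001.77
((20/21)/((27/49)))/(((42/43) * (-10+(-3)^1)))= -430/3159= -0.14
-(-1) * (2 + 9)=11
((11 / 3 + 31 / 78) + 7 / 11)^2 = 16265089 / 736164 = 22.09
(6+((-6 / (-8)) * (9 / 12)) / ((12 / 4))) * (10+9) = 1881 / 16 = 117.56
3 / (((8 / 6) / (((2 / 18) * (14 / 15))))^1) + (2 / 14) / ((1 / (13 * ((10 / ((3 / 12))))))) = 15649 / 210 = 74.52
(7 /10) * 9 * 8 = 50.40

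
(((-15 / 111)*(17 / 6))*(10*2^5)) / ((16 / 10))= -8500 / 111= -76.58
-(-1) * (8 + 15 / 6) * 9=189 / 2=94.50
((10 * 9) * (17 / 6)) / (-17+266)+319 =26562 / 83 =320.02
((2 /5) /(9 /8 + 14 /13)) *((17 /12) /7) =884 /24045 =0.04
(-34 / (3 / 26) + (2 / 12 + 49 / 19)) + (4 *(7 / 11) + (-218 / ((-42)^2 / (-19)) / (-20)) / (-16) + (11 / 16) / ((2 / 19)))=-16684034821 / 58988160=-282.84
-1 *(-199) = 199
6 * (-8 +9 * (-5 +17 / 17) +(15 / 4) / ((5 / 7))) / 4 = -465 / 8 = -58.12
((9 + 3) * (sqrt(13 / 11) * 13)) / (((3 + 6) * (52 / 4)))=4 * sqrt(143) / 33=1.45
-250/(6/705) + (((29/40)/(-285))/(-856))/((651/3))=-62203700999971/2117572800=-29375.00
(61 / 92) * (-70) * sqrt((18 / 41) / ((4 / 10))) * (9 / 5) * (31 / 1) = -357399 * sqrt(205) / 1886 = -2713.24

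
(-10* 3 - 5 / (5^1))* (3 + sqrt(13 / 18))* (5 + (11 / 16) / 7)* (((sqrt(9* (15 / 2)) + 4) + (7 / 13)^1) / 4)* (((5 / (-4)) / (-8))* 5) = -442525* (118 + 39* sqrt(30))* (sqrt(26) + 18) / 2236416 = -1515.68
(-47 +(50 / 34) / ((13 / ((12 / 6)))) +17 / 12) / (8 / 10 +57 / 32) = -4811480 / 273819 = -17.57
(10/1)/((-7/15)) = -21.43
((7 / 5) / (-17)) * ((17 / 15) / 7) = -1 / 75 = -0.01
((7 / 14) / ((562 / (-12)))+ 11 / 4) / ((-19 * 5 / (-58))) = 89291 / 53390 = 1.67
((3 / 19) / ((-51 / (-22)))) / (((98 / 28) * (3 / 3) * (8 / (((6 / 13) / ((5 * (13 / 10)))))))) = 66 / 382109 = 0.00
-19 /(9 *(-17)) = 19 /153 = 0.12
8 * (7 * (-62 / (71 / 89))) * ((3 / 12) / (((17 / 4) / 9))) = -2781072 / 1207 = -2304.12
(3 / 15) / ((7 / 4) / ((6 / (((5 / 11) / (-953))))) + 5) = 251592 / 6289625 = 0.04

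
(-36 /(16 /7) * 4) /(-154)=9 /22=0.41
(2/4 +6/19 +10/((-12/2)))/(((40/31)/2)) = -3007/2280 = -1.32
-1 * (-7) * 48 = 336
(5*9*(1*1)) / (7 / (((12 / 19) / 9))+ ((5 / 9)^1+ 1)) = 0.44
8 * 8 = 64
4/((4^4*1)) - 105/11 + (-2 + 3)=-6005/704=-8.53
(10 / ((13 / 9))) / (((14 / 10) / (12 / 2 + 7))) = 450 / 7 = 64.29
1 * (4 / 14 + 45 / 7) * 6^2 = 241.71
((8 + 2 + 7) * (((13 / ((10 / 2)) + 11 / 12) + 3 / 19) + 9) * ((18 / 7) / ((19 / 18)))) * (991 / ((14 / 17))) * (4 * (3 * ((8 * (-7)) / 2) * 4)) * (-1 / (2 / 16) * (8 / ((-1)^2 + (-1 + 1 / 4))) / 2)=1372948526002176 / 12635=108662328927.75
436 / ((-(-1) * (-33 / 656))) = -286016 / 33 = -8667.15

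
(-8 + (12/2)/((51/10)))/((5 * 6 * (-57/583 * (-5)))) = -33814/72675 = -0.47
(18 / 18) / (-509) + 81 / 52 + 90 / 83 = 5799811 / 2196844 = 2.64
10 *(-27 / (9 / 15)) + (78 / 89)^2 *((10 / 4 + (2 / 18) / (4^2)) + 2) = -14148119 / 31684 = -446.54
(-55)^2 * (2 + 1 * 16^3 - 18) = 12342000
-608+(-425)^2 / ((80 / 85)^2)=52044977 / 256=203300.69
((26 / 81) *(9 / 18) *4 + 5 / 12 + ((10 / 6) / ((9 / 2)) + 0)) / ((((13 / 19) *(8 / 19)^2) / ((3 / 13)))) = 3175717 / 1168128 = 2.72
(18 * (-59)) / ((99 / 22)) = -236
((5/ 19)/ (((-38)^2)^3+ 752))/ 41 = 5/ 2345520028944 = 0.00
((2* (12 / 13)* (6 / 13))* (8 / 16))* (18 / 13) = 1296 / 2197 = 0.59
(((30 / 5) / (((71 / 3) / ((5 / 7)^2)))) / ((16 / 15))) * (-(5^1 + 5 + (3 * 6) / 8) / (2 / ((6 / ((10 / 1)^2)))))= -405 / 9088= -0.04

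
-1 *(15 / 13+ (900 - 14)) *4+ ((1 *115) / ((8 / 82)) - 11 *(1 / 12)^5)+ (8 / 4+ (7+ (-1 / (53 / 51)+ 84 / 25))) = -10108701963043 / 4286131200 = -2358.47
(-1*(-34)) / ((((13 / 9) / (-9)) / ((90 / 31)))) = -247860 / 403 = -615.04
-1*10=-10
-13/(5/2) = -26/5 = -5.20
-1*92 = -92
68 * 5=340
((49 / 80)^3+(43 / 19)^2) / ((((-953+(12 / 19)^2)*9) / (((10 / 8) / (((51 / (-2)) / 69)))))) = 7583554549 / 3591851827200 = 0.00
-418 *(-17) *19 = 135014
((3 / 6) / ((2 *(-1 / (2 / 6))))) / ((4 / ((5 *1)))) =-5 / 48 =-0.10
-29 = -29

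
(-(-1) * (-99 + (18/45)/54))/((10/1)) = -6682/675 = -9.90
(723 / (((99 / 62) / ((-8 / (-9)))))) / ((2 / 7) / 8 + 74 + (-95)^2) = 3347008 / 75667581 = 0.04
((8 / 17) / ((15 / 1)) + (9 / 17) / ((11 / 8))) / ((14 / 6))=1168 / 6545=0.18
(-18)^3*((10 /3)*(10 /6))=-32400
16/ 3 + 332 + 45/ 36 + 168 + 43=6595/ 12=549.58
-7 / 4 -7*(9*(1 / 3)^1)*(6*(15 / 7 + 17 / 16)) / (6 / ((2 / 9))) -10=-26.71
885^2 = 783225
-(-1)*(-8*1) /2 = -4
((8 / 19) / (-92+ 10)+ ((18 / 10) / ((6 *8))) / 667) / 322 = -211103 / 13384715680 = -0.00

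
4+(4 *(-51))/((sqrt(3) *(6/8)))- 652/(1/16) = -10428- 272 *sqrt(3)/3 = -10585.04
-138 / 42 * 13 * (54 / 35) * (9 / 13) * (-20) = 44712 / 49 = 912.49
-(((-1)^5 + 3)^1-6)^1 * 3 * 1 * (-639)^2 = 4899852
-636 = -636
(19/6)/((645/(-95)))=-361/774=-0.47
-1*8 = -8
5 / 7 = 0.71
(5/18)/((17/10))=25/153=0.16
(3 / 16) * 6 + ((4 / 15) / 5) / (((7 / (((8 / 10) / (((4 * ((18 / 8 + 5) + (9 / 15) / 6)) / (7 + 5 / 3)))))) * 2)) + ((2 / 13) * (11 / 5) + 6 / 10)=49706897 / 24078600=2.06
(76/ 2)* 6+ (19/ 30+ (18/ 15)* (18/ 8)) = 694/ 3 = 231.33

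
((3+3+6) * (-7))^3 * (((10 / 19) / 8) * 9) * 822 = -5481030240 / 19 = -288475275.79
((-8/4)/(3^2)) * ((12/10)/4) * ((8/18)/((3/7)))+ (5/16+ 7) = 46937/6480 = 7.24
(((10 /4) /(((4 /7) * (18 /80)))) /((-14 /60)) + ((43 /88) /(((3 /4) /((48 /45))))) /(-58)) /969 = -1196422 /13909995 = -0.09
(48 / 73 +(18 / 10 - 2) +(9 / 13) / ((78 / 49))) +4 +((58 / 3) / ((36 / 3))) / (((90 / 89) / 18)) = 18637013 / 555165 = 33.57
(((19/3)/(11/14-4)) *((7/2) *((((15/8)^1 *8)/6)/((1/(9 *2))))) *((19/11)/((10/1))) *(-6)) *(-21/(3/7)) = -866761/55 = -15759.29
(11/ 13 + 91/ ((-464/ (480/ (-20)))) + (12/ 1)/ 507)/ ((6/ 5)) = 91105/ 19604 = 4.65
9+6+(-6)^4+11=1322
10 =10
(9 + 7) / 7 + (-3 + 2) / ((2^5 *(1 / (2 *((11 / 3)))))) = 691 / 336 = 2.06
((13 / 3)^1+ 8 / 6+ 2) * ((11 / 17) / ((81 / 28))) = 7084 / 4131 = 1.71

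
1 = 1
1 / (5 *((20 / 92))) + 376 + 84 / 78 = 122849 / 325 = 378.00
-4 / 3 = -1.33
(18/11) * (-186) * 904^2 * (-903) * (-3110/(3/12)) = -30734803506677760/11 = -2794073046061614.55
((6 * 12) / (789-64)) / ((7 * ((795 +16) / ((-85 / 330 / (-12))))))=17 / 45274075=0.00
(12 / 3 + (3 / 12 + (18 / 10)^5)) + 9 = 401821 / 12500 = 32.15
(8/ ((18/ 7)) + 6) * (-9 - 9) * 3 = -492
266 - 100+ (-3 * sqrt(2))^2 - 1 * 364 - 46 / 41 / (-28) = -179.96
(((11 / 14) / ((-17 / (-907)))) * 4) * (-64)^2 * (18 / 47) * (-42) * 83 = -732641918976 / 799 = -916948584.45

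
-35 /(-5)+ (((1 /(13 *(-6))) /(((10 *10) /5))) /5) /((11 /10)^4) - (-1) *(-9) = -1142048 /570999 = -2.00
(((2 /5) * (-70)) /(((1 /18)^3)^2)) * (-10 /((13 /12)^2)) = 1371372871680 /169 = 8114632376.80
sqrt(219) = 14.80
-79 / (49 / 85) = -6715 / 49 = -137.04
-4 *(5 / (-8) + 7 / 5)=-3.10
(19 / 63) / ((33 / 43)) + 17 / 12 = 15049 / 8316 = 1.81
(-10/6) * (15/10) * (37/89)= -185/178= -1.04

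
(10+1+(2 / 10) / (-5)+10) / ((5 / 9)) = 4716 / 125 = 37.73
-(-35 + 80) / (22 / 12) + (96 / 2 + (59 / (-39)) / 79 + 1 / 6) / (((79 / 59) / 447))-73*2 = 15902.80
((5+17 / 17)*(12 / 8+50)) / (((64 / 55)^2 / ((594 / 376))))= 277613325 / 770048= 360.51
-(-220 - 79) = 299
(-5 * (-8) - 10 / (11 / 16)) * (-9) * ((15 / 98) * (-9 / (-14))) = -12150 / 539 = -22.54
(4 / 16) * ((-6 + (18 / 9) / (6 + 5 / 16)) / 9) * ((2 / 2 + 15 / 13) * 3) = -4018 / 3939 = -1.02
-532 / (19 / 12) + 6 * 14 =-252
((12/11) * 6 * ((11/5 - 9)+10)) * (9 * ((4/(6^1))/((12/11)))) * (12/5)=6912/25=276.48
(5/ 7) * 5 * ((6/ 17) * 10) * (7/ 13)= 1500/ 221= 6.79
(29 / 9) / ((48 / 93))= 899 / 144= 6.24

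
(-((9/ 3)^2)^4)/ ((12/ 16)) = -8748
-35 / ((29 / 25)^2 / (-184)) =4025000 / 841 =4785.97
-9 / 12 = -3 / 4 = -0.75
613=613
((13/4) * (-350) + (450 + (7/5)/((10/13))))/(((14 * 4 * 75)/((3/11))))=-8571/192500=-0.04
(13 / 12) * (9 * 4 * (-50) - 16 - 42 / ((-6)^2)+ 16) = -140491 / 72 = -1951.26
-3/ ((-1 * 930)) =0.00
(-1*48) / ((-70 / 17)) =408 / 35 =11.66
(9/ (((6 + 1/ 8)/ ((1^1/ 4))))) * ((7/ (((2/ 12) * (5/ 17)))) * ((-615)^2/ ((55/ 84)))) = 30302011.64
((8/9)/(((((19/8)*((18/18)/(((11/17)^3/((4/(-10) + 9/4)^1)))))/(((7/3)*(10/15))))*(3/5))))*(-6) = -238515200/279760959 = -0.85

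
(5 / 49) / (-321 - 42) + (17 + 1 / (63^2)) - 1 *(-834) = 58384555 / 68607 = 851.00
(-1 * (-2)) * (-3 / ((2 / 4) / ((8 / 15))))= -32 / 5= -6.40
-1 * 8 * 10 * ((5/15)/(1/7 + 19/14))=-160/9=-17.78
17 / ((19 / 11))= 187 / 19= 9.84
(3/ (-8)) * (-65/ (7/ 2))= 195/ 28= 6.96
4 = 4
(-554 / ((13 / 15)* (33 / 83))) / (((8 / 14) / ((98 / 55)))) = -7885913 / 1573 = -5013.29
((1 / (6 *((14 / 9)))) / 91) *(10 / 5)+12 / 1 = 15291 / 1274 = 12.00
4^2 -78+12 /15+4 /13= -60.89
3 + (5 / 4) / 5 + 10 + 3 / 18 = 161 / 12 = 13.42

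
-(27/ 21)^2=-81/ 49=-1.65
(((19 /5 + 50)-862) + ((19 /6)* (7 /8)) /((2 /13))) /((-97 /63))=7965111 /15520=513.22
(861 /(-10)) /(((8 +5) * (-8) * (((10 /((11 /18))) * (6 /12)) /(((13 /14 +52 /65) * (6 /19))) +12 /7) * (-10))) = -2673979 /539489600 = -0.00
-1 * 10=-10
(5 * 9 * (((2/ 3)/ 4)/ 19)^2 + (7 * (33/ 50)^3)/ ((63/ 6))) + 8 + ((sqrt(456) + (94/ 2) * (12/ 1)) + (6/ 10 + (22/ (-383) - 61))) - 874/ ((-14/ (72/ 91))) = 2 * sqrt(114) + 772200811353056/ 1376148921875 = 582.49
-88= -88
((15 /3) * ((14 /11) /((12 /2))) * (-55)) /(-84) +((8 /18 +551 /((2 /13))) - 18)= 128327 /36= 3564.64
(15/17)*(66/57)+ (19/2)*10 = 31015/323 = 96.02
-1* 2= -2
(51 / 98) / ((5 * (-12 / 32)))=-68 / 245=-0.28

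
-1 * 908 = -908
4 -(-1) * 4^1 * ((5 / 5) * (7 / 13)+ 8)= 496 / 13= 38.15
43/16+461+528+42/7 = 15963/16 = 997.69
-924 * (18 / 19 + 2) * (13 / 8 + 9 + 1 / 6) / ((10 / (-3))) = 837606 / 95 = 8816.91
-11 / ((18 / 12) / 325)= -7150 / 3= -2383.33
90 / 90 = 1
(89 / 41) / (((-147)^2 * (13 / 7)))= 89 / 1645371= 0.00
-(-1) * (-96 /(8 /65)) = -780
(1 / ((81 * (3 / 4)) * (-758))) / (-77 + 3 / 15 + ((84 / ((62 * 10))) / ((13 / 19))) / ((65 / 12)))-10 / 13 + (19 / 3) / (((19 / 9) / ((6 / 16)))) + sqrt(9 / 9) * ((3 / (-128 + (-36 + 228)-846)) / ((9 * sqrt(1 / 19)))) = 8565060136747 / 24074744484024-sqrt(19) / 2346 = 0.35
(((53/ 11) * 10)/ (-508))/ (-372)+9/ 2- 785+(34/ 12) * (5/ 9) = -7286313751/ 9354312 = -778.93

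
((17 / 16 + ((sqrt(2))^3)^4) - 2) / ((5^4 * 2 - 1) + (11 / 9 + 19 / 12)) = 9081 / 180260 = 0.05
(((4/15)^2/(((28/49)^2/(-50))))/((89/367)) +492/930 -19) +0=-63.37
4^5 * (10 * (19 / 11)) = 194560 / 11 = 17687.27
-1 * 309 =-309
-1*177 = -177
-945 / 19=-49.74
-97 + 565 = 468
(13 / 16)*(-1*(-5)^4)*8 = -8125 / 2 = -4062.50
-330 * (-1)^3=330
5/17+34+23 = 974/17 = 57.29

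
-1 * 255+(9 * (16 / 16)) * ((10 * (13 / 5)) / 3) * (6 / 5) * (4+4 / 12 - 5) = -1587 / 5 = -317.40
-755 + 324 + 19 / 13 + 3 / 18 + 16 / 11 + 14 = -413.92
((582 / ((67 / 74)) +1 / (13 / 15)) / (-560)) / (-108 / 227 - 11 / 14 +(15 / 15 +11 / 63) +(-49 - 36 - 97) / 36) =54566487 / 244019360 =0.22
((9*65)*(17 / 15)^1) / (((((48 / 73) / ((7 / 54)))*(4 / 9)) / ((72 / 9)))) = 112931 / 48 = 2352.73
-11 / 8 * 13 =-143 / 8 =-17.88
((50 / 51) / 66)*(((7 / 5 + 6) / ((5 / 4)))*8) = 1184 / 1683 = 0.70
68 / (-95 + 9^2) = -34 / 7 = -4.86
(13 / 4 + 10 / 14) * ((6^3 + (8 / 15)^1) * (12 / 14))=25752 / 35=735.77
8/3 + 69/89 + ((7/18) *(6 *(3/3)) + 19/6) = 8.94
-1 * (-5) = 5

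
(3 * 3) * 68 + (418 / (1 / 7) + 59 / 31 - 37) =3502.90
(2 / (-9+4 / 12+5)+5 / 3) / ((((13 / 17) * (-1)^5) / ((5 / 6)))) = -1.22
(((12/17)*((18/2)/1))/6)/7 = 18/119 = 0.15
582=582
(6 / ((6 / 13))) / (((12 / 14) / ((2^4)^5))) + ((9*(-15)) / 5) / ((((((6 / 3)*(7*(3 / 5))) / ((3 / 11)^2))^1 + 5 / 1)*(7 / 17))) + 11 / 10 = 5907955258729 / 371490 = 15903403.21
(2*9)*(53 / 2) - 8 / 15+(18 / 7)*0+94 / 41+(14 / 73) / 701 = 15067233211 / 31471395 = 478.76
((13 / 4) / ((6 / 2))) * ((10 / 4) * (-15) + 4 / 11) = -10621 / 264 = -40.23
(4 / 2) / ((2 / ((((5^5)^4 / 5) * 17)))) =324249267578125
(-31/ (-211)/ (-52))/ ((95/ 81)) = -2511/ 1042340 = -0.00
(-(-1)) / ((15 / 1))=1 / 15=0.07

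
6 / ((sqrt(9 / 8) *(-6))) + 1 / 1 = 1-2 *sqrt(2) / 3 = 0.06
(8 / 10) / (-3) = -4 / 15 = -0.27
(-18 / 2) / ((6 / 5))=-15 / 2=-7.50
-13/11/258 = -13/2838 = -0.00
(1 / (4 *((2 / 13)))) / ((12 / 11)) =1.49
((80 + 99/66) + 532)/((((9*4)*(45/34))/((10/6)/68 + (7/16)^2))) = 2.78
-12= -12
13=13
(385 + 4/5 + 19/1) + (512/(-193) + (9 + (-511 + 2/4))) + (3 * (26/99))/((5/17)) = -6157171/63690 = -96.67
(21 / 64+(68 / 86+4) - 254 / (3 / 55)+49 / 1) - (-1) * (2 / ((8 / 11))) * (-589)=-6222.30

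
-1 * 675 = -675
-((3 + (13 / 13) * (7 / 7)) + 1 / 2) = -9 / 2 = -4.50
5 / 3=1.67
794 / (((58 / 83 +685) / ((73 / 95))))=4810846 / 5406735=0.89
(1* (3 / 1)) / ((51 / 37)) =37 / 17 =2.18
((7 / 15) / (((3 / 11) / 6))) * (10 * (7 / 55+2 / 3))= 3668 / 45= 81.51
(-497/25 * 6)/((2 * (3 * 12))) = -497/300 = -1.66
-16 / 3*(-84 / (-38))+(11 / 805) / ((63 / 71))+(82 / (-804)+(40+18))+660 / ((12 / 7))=55666890761 / 129120390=431.12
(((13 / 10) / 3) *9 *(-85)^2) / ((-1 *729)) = -18785 / 486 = -38.65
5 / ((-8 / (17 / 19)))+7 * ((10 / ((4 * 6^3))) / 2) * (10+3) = -535 / 16416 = -0.03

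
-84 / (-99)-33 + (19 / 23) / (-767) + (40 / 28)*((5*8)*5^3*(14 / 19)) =57859663168 / 11060907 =5231.01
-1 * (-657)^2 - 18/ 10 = -2158254/ 5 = -431650.80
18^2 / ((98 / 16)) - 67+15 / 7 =-586 / 49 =-11.96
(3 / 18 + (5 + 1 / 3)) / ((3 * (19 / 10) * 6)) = 55 / 342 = 0.16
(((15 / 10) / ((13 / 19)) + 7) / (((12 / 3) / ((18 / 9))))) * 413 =98707 / 52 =1898.21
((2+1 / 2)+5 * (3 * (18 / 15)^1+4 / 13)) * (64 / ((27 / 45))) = 30560 / 13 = 2350.77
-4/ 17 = -0.24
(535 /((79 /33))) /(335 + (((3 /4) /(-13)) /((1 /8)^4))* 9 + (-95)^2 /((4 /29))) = 918060 /261430987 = 0.00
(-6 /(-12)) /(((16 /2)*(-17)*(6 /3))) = -1 /544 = -0.00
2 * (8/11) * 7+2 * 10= 332/11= 30.18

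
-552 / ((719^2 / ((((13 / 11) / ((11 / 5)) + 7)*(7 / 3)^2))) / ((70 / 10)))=-19186048 / 62552281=-0.31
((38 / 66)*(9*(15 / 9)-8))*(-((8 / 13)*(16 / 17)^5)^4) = -658584100899822306246334087168 / 3830590935773623520806300163313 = -0.17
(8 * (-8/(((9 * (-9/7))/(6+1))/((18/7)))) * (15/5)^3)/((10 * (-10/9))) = -6048/25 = -241.92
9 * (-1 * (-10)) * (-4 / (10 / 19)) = -684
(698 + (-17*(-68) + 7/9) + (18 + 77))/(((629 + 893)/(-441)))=-429926/761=-564.95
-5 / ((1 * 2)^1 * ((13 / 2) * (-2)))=5 / 26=0.19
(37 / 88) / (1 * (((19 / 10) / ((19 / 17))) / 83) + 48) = 15355 / 1753708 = 0.01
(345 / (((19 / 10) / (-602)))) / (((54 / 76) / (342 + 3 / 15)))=-473810120 / 9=-52645568.89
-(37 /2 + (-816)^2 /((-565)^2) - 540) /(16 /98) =16249378187 /5107600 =3181.41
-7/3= -2.33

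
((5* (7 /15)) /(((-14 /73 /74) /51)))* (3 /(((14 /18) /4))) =-4959036 /7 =-708433.71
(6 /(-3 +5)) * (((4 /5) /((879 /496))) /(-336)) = -0.00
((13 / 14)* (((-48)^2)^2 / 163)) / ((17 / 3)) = 103514112 / 19397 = 5336.60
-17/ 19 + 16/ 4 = 59/ 19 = 3.11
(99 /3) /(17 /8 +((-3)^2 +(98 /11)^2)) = 0.36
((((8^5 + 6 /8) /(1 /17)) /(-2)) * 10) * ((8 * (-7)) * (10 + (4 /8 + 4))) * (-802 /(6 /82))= -74369190628250 /3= -24789730209416.67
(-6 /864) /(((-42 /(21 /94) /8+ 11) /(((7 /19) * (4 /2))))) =7 /17100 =0.00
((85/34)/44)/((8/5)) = 25/704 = 0.04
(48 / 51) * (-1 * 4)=-64 / 17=-3.76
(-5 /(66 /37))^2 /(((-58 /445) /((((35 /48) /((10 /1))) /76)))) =-106610875 /1843319808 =-0.06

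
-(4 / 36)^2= -1 / 81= -0.01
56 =56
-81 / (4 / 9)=-729 / 4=-182.25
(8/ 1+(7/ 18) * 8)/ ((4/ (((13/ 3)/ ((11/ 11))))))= 325/ 27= 12.04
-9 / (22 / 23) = -207 / 22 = -9.41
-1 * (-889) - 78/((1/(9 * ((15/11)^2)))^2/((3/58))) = -102313504/424589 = -240.97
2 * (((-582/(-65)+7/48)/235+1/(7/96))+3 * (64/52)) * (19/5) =1701190403/12831000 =132.58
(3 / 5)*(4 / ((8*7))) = 3 / 70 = 0.04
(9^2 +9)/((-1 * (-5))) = 18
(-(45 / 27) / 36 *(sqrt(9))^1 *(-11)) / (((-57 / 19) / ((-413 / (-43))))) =-22715 / 4644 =-4.89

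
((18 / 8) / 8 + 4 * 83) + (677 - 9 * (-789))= 259529 / 32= 8110.28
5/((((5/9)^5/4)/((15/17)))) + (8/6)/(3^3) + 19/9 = 57767503/172125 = 335.61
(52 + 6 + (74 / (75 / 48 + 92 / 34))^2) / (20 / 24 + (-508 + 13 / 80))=-38665264160 / 54672125067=-0.71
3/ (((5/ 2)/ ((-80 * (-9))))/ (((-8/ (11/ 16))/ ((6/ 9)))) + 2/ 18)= 27.05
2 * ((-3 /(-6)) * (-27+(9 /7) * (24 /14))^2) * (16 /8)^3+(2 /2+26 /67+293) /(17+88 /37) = 569083203188 /115341639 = 4933.89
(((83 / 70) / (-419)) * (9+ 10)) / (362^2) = -1577 / 3843520520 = -0.00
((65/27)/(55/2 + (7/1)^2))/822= 65/1697841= 0.00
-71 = -71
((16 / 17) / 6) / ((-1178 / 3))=-4 / 10013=-0.00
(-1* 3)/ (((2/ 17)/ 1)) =-51/ 2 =-25.50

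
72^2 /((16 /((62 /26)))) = 772.62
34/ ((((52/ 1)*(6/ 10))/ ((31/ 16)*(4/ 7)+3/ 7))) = 3655/ 2184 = 1.67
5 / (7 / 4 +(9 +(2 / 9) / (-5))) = 900 / 1927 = 0.47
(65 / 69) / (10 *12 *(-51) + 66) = -65 / 417726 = -0.00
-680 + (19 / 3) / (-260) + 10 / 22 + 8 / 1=-5762069 / 8580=-671.57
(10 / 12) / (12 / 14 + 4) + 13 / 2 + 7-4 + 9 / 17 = 2081 / 204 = 10.20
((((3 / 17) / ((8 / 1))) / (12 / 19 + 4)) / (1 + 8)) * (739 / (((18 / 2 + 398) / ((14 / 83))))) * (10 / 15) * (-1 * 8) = -0.00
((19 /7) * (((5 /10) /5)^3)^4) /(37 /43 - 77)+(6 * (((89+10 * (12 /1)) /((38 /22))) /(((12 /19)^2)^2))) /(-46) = -1411680851710938007357 /14232078000000000000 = -99.19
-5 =-5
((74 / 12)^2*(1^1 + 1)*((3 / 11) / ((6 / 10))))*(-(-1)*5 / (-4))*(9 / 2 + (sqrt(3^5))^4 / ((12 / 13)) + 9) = -973256325 / 352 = -2764932.74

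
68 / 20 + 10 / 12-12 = -233 / 30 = -7.77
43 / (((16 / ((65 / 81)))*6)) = 2795 / 7776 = 0.36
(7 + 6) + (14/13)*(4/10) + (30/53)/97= 4490043/334165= 13.44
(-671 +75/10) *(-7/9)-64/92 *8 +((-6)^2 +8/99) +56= 304901/506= 602.57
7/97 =0.07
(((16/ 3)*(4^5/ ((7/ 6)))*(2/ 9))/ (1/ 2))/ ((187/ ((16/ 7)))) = 2097152/ 82467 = 25.43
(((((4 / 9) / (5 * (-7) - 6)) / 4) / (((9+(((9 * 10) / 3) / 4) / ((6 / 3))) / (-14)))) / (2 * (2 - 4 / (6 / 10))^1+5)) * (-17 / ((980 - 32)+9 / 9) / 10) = 28 / 22761765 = 0.00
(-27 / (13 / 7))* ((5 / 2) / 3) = -315 / 26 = -12.12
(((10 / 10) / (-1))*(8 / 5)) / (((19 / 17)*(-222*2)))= 34 / 10545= 0.00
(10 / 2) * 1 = 5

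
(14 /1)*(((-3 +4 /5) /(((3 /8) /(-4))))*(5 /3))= 4928 /9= 547.56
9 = 9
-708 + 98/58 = -20483/29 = -706.31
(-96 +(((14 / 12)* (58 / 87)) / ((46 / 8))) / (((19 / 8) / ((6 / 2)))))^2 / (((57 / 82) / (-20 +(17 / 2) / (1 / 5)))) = 3235596881920 / 10885233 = 297246.45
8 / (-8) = -1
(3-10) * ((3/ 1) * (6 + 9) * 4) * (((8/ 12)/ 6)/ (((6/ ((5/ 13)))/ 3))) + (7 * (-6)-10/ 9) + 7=-7375/ 117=-63.03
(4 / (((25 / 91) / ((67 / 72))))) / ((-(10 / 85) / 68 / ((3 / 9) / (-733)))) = 1762033 / 494775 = 3.56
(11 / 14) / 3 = 11 / 42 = 0.26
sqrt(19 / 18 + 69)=sqrt(2522) / 6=8.37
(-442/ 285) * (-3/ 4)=221/ 190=1.16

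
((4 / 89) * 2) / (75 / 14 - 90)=-112 / 105465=-0.00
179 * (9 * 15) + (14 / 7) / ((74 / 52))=894157 / 37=24166.41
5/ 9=0.56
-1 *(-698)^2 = -487204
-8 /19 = -0.42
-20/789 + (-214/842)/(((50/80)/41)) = -27732844/1660845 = -16.70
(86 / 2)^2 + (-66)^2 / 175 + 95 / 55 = 3610566 / 1925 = 1875.62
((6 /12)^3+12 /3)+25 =233 /8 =29.12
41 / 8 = 5.12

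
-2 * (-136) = 272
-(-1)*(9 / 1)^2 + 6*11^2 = 807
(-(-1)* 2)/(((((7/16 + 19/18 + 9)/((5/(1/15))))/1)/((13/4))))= 70200/1511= 46.46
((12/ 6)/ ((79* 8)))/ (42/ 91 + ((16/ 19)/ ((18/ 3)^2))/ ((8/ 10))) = 0.01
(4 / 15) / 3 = 0.09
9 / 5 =1.80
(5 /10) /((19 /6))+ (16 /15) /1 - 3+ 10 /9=-0.66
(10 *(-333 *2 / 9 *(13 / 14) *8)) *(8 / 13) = -23680 / 7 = -3382.86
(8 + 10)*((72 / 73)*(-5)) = -6480 / 73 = -88.77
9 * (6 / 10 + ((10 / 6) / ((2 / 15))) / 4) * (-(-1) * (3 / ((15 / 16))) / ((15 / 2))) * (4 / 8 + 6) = 11622 / 125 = 92.98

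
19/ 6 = 3.17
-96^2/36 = -256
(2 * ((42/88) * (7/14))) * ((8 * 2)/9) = 28/33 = 0.85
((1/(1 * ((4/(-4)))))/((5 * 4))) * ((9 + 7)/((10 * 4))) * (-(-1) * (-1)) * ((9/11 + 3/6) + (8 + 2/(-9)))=1801/9900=0.18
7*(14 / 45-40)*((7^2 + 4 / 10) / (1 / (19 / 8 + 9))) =-140503727 / 900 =-156115.25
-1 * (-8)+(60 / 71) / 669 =126684 / 15833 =8.00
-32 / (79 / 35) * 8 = -8960 / 79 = -113.42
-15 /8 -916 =-7343 /8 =-917.88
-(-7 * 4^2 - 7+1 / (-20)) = 2381 / 20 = 119.05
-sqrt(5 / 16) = -sqrt(5) / 4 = -0.56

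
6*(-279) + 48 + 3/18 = -1625.83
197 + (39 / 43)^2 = 365774 / 1849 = 197.82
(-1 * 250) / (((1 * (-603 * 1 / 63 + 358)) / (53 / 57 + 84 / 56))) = -242375 / 139023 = -1.74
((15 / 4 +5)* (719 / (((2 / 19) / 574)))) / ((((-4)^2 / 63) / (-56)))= -60516112545 / 8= -7564514068.12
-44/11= -4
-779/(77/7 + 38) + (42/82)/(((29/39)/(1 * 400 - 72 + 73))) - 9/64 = 970118851/3728704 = 260.18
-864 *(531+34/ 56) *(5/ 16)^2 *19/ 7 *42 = -572700375/ 112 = -5113396.21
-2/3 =-0.67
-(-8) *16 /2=64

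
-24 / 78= -4 / 13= -0.31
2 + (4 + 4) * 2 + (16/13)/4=238/13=18.31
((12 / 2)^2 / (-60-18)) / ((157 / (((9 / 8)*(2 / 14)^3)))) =-27 / 2800252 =-0.00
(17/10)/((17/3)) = 3/10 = 0.30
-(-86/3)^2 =-7396/9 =-821.78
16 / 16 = 1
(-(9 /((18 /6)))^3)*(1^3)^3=-27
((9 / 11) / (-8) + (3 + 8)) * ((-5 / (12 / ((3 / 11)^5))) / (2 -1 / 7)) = -2718765 / 736969376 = -0.00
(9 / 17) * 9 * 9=729 / 17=42.88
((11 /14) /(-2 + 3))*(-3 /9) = -11 /42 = -0.26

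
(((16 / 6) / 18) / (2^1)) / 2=1 / 27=0.04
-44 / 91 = -0.48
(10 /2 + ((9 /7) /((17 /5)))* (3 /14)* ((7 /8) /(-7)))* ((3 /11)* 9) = 1795635 /146608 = 12.25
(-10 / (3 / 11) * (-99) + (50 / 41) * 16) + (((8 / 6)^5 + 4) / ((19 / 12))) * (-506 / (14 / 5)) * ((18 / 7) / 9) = 10455567610 / 3091851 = 3381.65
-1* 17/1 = -17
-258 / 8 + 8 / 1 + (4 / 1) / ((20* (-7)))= -3399 / 140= -24.28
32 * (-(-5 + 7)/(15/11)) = -46.93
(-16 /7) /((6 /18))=-6.86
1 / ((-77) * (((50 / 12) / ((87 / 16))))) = -261 / 15400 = -0.02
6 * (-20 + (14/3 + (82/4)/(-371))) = -34255/371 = -92.33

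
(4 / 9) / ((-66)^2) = 1 / 9801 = 0.00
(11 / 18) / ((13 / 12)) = 22 / 39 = 0.56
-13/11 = -1.18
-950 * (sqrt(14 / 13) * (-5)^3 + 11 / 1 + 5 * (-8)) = 27550 + 118750 * sqrt(182) / 13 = 150782.70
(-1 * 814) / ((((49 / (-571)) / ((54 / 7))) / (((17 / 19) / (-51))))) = -8366292 / 6517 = -1283.76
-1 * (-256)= 256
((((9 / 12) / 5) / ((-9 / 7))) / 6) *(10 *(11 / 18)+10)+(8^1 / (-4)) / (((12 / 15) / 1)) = -1823 / 648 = -2.81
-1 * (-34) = 34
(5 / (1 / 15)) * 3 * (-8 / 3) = -600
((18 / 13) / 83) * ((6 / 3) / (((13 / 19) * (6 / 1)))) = 114 / 14027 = 0.01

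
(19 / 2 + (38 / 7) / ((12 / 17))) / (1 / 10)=3610 / 21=171.90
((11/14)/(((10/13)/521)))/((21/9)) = 223509/980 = 228.07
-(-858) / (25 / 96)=82368 / 25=3294.72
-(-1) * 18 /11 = 1.64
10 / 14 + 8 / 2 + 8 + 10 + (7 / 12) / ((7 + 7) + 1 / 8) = 53999 / 2373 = 22.76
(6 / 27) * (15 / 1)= 10 / 3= 3.33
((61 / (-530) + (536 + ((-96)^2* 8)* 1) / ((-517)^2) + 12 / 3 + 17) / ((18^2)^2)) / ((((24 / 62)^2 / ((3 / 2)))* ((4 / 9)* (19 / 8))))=50544922253 / 26437747438080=0.00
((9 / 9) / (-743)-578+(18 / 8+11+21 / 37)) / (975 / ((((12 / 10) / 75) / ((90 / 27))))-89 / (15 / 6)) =-310199525 / 111662613908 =-0.00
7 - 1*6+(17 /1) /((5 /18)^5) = 32125781 /3125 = 10280.25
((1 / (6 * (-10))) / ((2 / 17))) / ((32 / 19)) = -323 / 3840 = -0.08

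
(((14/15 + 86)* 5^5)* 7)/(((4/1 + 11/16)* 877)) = 3651200/7893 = 462.59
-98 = -98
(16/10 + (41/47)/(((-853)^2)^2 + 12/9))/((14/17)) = 10152059295586079/5225324637428630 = 1.94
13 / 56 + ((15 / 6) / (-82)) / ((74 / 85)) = 8373 / 42476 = 0.20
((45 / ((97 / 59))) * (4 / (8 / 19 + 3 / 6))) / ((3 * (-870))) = -4484 / 98455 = -0.05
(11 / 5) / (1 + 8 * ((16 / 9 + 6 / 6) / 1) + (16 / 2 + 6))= 99 / 1675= 0.06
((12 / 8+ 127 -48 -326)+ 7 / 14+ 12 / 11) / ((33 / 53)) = -142199 / 363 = -391.73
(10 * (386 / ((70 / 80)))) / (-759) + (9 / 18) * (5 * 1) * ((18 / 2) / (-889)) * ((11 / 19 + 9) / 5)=-75135061 / 12820269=-5.86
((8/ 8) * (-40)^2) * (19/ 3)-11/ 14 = 10132.55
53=53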